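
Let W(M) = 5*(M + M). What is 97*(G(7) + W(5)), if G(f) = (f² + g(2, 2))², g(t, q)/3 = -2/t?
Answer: 210102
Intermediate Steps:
g(t, q) = -6/t (g(t, q) = 3*(-2/t) = -6/t)
G(f) = (-3 + f²)² (G(f) = (f² - 6/2)² = (f² - 6*½)² = (f² - 3)² = (-3 + f²)²)
W(M) = 10*M (W(M) = 5*(2*M) = 10*M)
97*(G(7) + W(5)) = 97*((-3 + 7²)² + 10*5) = 97*((-3 + 49)² + 50) = 97*(46² + 50) = 97*(2116 + 50) = 97*2166 = 210102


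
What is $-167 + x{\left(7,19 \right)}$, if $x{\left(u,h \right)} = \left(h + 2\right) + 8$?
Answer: $-138$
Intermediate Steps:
$x{\left(u,h \right)} = 10 + h$ ($x{\left(u,h \right)} = \left(2 + h\right) + 8 = 10 + h$)
$-167 + x{\left(7,19 \right)} = -167 + \left(10 + 19\right) = -167 + 29 = -138$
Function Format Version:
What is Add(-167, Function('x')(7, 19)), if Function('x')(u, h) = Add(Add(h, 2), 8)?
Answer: -138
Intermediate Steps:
Function('x')(u, h) = Add(10, h) (Function('x')(u, h) = Add(Add(2, h), 8) = Add(10, h))
Add(-167, Function('x')(7, 19)) = Add(-167, Add(10, 19)) = Add(-167, 29) = -138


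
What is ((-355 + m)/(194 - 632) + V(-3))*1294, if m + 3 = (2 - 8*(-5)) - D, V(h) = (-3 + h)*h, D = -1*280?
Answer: 1708080/73 ≈ 23398.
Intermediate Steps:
D = -280
V(h) = h*(-3 + h)
m = 319 (m = -3 + ((2 - 8*(-5)) - 1*(-280)) = -3 + ((2 + 40) + 280) = -3 + (42 + 280) = -3 + 322 = 319)
((-355 + m)/(194 - 632) + V(-3))*1294 = ((-355 + 319)/(194 - 632) - 3*(-3 - 3))*1294 = (-36/(-438) - 3*(-6))*1294 = (-36*(-1/438) + 18)*1294 = (6/73 + 18)*1294 = (1320/73)*1294 = 1708080/73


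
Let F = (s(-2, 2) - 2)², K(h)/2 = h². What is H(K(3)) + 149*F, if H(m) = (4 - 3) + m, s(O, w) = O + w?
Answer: 615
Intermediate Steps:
K(h) = 2*h²
F = 4 (F = ((-2 + 2) - 2)² = (0 - 2)² = (-2)² = 4)
H(m) = 1 + m
H(K(3)) + 149*F = (1 + 2*3²) + 149*4 = (1 + 2*9) + 596 = (1 + 18) + 596 = 19 + 596 = 615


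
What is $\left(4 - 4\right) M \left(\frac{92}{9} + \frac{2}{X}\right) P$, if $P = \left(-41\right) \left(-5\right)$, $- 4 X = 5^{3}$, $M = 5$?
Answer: $0$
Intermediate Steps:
$X = - \frac{125}{4}$ ($X = - \frac{5^{3}}{4} = \left(- \frac{1}{4}\right) 125 = - \frac{125}{4} \approx -31.25$)
$P = 205$
$\left(4 - 4\right) M \left(\frac{92}{9} + \frac{2}{X}\right) P = \left(4 - 4\right) 5 \left(\frac{92}{9} + \frac{2}{- \frac{125}{4}}\right) 205 = 0 \cdot 5 \left(92 \cdot \frac{1}{9} + 2 \left(- \frac{4}{125}\right)\right) 205 = 0 \left(\frac{92}{9} - \frac{8}{125}\right) 205 = 0 \cdot \frac{11428}{1125} \cdot 205 = 0 \cdot 205 = 0$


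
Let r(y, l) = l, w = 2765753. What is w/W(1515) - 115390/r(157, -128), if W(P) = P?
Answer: 264416117/96960 ≈ 2727.1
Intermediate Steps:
w/W(1515) - 115390/r(157, -128) = 2765753/1515 - 115390/(-128) = 2765753*(1/1515) - 115390*(-1/128) = 2765753/1515 + 57695/64 = 264416117/96960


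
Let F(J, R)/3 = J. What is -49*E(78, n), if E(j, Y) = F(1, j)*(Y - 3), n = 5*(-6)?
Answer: 4851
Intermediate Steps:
n = -30
F(J, R) = 3*J
E(j, Y) = -9 + 3*Y (E(j, Y) = (3*1)*(Y - 3) = 3*(-3 + Y) = -9 + 3*Y)
-49*E(78, n) = -49*(-9 + 3*(-30)) = -49*(-9 - 90) = -49*(-99) = 4851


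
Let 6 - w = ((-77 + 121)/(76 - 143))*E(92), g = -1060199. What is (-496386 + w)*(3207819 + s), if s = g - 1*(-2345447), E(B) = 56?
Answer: -149416925112732/67 ≈ -2.2301e+12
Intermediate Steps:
s = 1285248 (s = -1060199 - 1*(-2345447) = -1060199 + 2345447 = 1285248)
w = 2866/67 (w = 6 - (-77 + 121)/(76 - 143)*56 = 6 - 44/(-67)*56 = 6 - 44*(-1/67)*56 = 6 - (-44)*56/67 = 6 - 1*(-2464/67) = 6 + 2464/67 = 2866/67 ≈ 42.776)
(-496386 + w)*(3207819 + s) = (-496386 + 2866/67)*(3207819 + 1285248) = -33254996/67*4493067 = -149416925112732/67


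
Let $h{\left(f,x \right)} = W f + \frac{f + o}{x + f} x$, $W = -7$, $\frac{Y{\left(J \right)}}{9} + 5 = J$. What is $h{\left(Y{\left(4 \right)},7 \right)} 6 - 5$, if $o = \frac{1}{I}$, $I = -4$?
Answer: $\frac{2269}{4} \approx 567.25$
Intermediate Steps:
$Y{\left(J \right)} = -45 + 9 J$
$o = - \frac{1}{4}$ ($o = \frac{1}{-4} = - \frac{1}{4} \approx -0.25$)
$h{\left(f,x \right)} = - 7 f + \frac{x \left(- \frac{1}{4} + f\right)}{f + x}$ ($h{\left(f,x \right)} = - 7 f + \frac{f - \frac{1}{4}}{x + f} x = - 7 f + \frac{- \frac{1}{4} + f}{f + x} x = - 7 f + \frac{x \left(- \frac{1}{4} + f\right)}{f + x}$)
$h{\left(Y{\left(4 \right)},7 \right)} 6 - 5 = \frac{- 7 \left(-45 + 9 \cdot 4\right)^{2} - \frac{7}{4} - 6 \left(-45 + 9 \cdot 4\right) 7}{\left(-45 + 9 \cdot 4\right) + 7} \cdot 6 - 5 = \frac{- 7 \left(-45 + 36\right)^{2} - \frac{7}{4} - 6 \left(-45 + 36\right) 7}{\left(-45 + 36\right) + 7} \cdot 6 - 5 = \frac{- 7 \left(-9\right)^{2} - \frac{7}{4} - \left(-54\right) 7}{-9 + 7} \cdot 6 - 5 = \frac{\left(-7\right) 81 - \frac{7}{4} + 378}{-2} \cdot 6 - 5 = - \frac{-567 - \frac{7}{4} + 378}{2} \cdot 6 - 5 = \left(- \frac{1}{2}\right) \left(- \frac{763}{4}\right) 6 - 5 = \frac{763}{8} \cdot 6 - 5 = \frac{2289}{4} - 5 = \frac{2269}{4}$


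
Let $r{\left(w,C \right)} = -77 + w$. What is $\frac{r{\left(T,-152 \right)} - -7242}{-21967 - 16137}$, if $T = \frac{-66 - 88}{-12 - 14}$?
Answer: $- \frac{46611}{247676} \approx -0.18819$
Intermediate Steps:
$T = \frac{77}{13}$ ($T = - \frac{154}{-26} = \left(-154\right) \left(- \frac{1}{26}\right) = \frac{77}{13} \approx 5.9231$)
$\frac{r{\left(T,-152 \right)} - -7242}{-21967 - 16137} = \frac{\left(-77 + \frac{77}{13}\right) - -7242}{-21967 - 16137} = \frac{- \frac{924}{13} + 7242}{-38104} = \frac{93222}{13} \left(- \frac{1}{38104}\right) = - \frac{46611}{247676}$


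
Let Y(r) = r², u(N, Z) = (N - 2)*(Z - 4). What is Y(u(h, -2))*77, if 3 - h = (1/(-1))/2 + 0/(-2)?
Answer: 6237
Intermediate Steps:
h = 7/2 (h = 3 - ((1/(-1))/2 + 0/(-2)) = 3 - ((1*(-1))*(½) + 0*(-½)) = 3 - (-1*½ + 0) = 3 - (-½ + 0) = 3 - 1*(-½) = 3 + ½ = 7/2 ≈ 3.5000)
u(N, Z) = (-4 + Z)*(-2 + N) (u(N, Z) = (-2 + N)*(-4 + Z) = (-4 + Z)*(-2 + N))
Y(u(h, -2))*77 = (8 - 4*7/2 - 2*(-2) + (7/2)*(-2))²*77 = (8 - 14 + 4 - 7)²*77 = (-9)²*77 = 81*77 = 6237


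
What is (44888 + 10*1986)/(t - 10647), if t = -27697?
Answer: -16187/9586 ≈ -1.6886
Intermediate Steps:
(44888 + 10*1986)/(t - 10647) = (44888 + 10*1986)/(-27697 - 10647) = (44888 + 19860)/(-38344) = 64748*(-1/38344) = -16187/9586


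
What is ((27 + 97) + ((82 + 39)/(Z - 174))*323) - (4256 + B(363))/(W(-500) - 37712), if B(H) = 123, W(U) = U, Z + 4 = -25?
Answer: -530678195/7757036 ≈ -68.412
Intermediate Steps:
Z = -29 (Z = -4 - 25 = -29)
((27 + 97) + ((82 + 39)/(Z - 174))*323) - (4256 + B(363))/(W(-500) - 37712) = ((27 + 97) + ((82 + 39)/(-29 - 174))*323) - (4256 + 123)/(-500 - 37712) = (124 + (121/(-203))*323) - 4379/(-38212) = (124 + (121*(-1/203))*323) - 4379*(-1)/38212 = (124 - 121/203*323) - 1*(-4379/38212) = (124 - 39083/203) + 4379/38212 = -13911/203 + 4379/38212 = -530678195/7757036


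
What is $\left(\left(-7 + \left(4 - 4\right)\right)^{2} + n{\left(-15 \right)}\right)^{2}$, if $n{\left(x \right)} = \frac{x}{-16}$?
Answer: $\frac{638401}{256} \approx 2493.8$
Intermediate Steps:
$n{\left(x \right)} = - \frac{x}{16}$ ($n{\left(x \right)} = x \left(- \frac{1}{16}\right) = - \frac{x}{16}$)
$\left(\left(-7 + \left(4 - 4\right)\right)^{2} + n{\left(-15 \right)}\right)^{2} = \left(\left(-7 + \left(4 - 4\right)\right)^{2} - - \frac{15}{16}\right)^{2} = \left(\left(-7 + 0\right)^{2} + \frac{15}{16}\right)^{2} = \left(\left(-7\right)^{2} + \frac{15}{16}\right)^{2} = \left(49 + \frac{15}{16}\right)^{2} = \left(\frac{799}{16}\right)^{2} = \frac{638401}{256}$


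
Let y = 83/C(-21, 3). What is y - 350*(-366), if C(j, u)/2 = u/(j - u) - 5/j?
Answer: 2440872/19 ≈ 1.2847e+5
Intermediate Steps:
C(j, u) = -10/j + 2*u/(j - u) (C(j, u) = 2*(u/(j - u) - 5/j) = 2*(-5/j + u/(j - u)) = -10/j + 2*u/(j - u))
y = 6972/19 (y = 83/((2*(-5*(-21) + 5*3 - 21*3)/(-21*(-21 - 1*3)))) = 83/((2*(-1/21)*(105 + 15 - 63)/(-21 - 3))) = 83/((2*(-1/21)*57/(-24))) = 83/((2*(-1/21)*(-1/24)*57)) = 83/(19/84) = 83*(84/19) = 6972/19 ≈ 366.95)
y - 350*(-366) = 6972/19 - 350*(-366) = 6972/19 + 128100 = 2440872/19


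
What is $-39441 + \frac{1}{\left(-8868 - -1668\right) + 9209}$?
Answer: $- \frac{79236968}{2009} \approx -39441.0$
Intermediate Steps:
$-39441 + \frac{1}{\left(-8868 - -1668\right) + 9209} = -39441 + \frac{1}{\left(-8868 + 1668\right) + 9209} = -39441 + \frac{1}{-7200 + 9209} = -39441 + \frac{1}{2009} = - \frac{79236968}{2009}$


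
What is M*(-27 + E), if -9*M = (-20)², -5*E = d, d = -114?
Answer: 560/3 ≈ 186.67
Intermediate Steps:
E = 114/5 (E = -⅕*(-114) = 114/5 ≈ 22.800)
M = -400/9 (M = -⅑*(-20)² = -⅑*400 = -400/9 ≈ -44.444)
M*(-27 + E) = -400*(-27 + 114/5)/9 = -400/9*(-21/5) = 560/3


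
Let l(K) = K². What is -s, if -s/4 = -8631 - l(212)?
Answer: -214300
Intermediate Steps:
s = 214300 (s = -4*(-8631 - 1*212²) = -4*(-8631 - 1*44944) = -4*(-8631 - 44944) = -4*(-53575) = 214300)
-s = -1*214300 = -214300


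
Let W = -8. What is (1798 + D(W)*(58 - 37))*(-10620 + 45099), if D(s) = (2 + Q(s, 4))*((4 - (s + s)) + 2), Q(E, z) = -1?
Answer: 77922540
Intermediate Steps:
D(s) = 6 - 2*s (D(s) = (2 - 1)*((4 - (s + s)) + 2) = 1*((4 - 2*s) + 2) = 1*(6 - 2*s) = 6 - 2*s)
(1798 + D(W)*(58 - 37))*(-10620 + 45099) = (1798 + (6 - 2*(-8))*(58 - 37))*(-10620 + 45099) = (1798 + (6 + 16)*21)*34479 = (1798 + 22*21)*34479 = (1798 + 462)*34479 = 2260*34479 = 77922540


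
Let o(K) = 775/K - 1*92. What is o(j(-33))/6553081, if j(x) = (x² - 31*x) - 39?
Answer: -189941/13584536913 ≈ -1.3982e-5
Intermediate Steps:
j(x) = -39 + x² - 31*x
o(K) = -92 + 775/K (o(K) = 775/K - 92 = -92 + 775/K)
o(j(-33))/6553081 = (-92 + 775/(-39 + (-33)² - 31*(-33)))/6553081 = (-92 + 775/(-39 + 1089 + 1023))*(1/6553081) = (-92 + 775/2073)*(1/6553081) = -189941/2073*1/6553081 = -189941/13584536913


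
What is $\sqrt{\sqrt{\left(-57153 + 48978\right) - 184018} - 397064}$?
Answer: $\sqrt{-397064 + i \sqrt{192193}} \approx 0.348 + 630.13 i$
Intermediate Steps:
$\sqrt{\sqrt{\left(-57153 + 48978\right) - 184018} - 397064} = \sqrt{\sqrt{-8175 - 184018} - 397064} = \sqrt{\sqrt{-192193} - 397064} = \sqrt{i \sqrt{192193} - 397064} = \sqrt{-397064 + i \sqrt{192193}}$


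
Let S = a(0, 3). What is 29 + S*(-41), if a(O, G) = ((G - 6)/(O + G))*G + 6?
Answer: -94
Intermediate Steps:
a(O, G) = 6 + G*(-6 + G)/(G + O) (a(O, G) = ((-6 + G)/(G + O))*G + 6 = G*(-6 + G)/(G + O) + 6 = 6 + G*(-6 + G)/(G + O))
S = 3 (S = (3² + 6*0)/(3 + 0) = (9 + 0)/3 = (⅓)*9 = 3)
29 + S*(-41) = 29 + 3*(-41) = 29 - 123 = -94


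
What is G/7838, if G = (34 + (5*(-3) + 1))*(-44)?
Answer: -440/3919 ≈ -0.11227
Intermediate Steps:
G = -880 (G = (34 + (-15 + 1))*(-44) = (34 - 14)*(-44) = 20*(-44) = -880)
G/7838 = -880/7838 = -880*1/7838 = -440/3919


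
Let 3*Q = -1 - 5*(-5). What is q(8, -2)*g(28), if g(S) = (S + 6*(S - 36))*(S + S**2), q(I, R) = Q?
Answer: -129920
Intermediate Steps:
Q = 8 (Q = (-1 - 5*(-5))/3 = (-1 + 25)/3 = (1/3)*24 = 8)
q(I, R) = 8
g(S) = (-216 + 7*S)*(S + S**2) (g(S) = (S + 6*(-36 + S))*(S + S**2) = (S + (-216 + 6*S))*(S + S**2) = (-216 + 7*S)*(S + S**2))
q(8, -2)*g(28) = 8*(28*(-216 - 209*28 + 7*28**2)) = 8*(28*(-216 - 5852 + 7*784)) = 8*(28*(-216 - 5852 + 5488)) = 8*(28*(-580)) = 8*(-16240) = -129920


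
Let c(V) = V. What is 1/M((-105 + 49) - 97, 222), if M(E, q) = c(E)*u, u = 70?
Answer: -1/10710 ≈ -9.3371e-5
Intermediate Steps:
M(E, q) = 70*E (M(E, q) = E*70 = 70*E)
1/M((-105 + 49) - 97, 222) = 1/(70*((-105 + 49) - 97)) = 1/(70*(-56 - 97)) = 1/(70*(-153)) = 1/(-10710) = -1/10710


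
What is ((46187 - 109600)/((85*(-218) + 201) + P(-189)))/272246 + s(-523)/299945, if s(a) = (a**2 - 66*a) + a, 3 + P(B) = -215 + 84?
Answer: 1545781609516837/1507666913115610 ≈ 1.0253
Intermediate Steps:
P(B) = -134 (P(B) = -3 + (-215 + 84) = -3 - 131 = -134)
s(a) = a**2 - 65*a
((46187 - 109600)/((85*(-218) + 201) + P(-189)))/272246 + s(-523)/299945 = ((46187 - 109600)/((85*(-218) + 201) - 134))/272246 - 523*(-65 - 523)/299945 = -63413/((-18530 + 201) - 134)*(1/272246) - 523*(-588)*(1/299945) = -63413/(-18329 - 134)*(1/272246) + 307524*(1/299945) = -63413/(-18463)*(1/272246) + 307524/299945 = -63413*(-1/18463)*(1/272246) + 307524/299945 = (63413/18463)*(1/272246) + 307524/299945 = 63413/5026477898 + 307524/299945 = 1545781609516837/1507666913115610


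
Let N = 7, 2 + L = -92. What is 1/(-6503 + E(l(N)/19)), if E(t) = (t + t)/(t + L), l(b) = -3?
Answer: -1789/11633861 ≈ -0.00015378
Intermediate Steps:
L = -94 (L = -2 - 92 = -94)
E(t) = 2*t/(-94 + t) (E(t) = (t + t)/(t - 94) = (2*t)/(-94 + t) = 2*t/(-94 + t))
1/(-6503 + E(l(N)/19)) = 1/(-6503 + 2*(-3/19)/(-94 - 3/19)) = 1/(-6503 + 2*(-3/19)/(-1789/19)) = 1/(-6503 + 2*(-3/19)*(-19/1789)) = 1/(-6503 + 6/1789) = 1/(-11633861/1789) = -1789/11633861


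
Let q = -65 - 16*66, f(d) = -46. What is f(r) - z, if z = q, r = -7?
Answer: 1075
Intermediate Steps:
q = -1121 (q = -65 - 1056 = -1121)
z = -1121
f(r) - z = -46 - 1*(-1121) = -46 + 1121 = 1075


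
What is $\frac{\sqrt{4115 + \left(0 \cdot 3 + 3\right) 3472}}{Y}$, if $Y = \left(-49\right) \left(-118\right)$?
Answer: $\frac{\sqrt{14531}}{5782} \approx 0.020848$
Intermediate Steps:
$Y = 5782$
$\frac{\sqrt{4115 + \left(0 \cdot 3 + 3\right) 3472}}{Y} = \frac{\sqrt{4115 + \left(0 \cdot 3 + 3\right) 3472}}{5782} = \sqrt{4115 + \left(0 + 3\right) 3472} \cdot \frac{1}{5782} = \sqrt{4115 + 3 \cdot 3472} \cdot \frac{1}{5782} = \sqrt{4115 + 10416} \cdot \frac{1}{5782} = \sqrt{14531} \cdot \frac{1}{5782} = \frac{\sqrt{14531}}{5782}$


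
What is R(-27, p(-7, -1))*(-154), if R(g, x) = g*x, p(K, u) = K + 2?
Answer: -20790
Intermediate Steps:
p(K, u) = 2 + K
R(-27, p(-7, -1))*(-154) = -27*(2 - 7)*(-154) = -27*(-5)*(-154) = 135*(-154) = -20790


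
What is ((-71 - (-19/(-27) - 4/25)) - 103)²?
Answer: 13880845489/455625 ≈ 30466.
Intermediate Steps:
((-71 - (-19/(-27) - 4/25)) - 103)² = ((-71 - (-19*(-1/27) - 4*1/25)) - 103)² = ((-71 - (19/27 - 4/25)) - 103)² = ((-71 - 1*367/675) - 103)² = ((-71 - 367/675) - 103)² = (-48292/675 - 103)² = (-117817/675)² = 13880845489/455625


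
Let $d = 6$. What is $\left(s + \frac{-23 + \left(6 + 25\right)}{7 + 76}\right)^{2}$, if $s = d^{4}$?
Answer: $\frac{11572595776}{6889} \approx 1.6799 \cdot 10^{6}$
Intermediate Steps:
$s = 1296$ ($s = 6^{4} = 1296$)
$\left(s + \frac{-23 + \left(6 + 25\right)}{7 + 76}\right)^{2} = \left(1296 + \frac{-23 + \left(6 + 25\right)}{7 + 76}\right)^{2} = \left(1296 + \frac{-23 + 31}{83}\right)^{2} = \left(1296 + 8 \cdot \frac{1}{83}\right)^{2} = \left(1296 + \frac{8}{83}\right)^{2} = \left(\frac{107576}{83}\right)^{2} = \frac{11572595776}{6889}$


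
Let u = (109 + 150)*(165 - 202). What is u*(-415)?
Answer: 3976945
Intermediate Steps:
u = -9583 (u = 259*(-37) = -9583)
u*(-415) = -9583*(-415) = 3976945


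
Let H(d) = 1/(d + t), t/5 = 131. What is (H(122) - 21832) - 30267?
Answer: -40480922/777 ≈ -52099.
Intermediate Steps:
t = 655 (t = 5*131 = 655)
H(d) = 1/(655 + d) (H(d) = 1/(d + 655) = 1/(655 + d))
(H(122) - 21832) - 30267 = (1/(655 + 122) - 21832) - 30267 = (1/777 - 21832) - 30267 = -16963463/777 - 30267 = -40480922/777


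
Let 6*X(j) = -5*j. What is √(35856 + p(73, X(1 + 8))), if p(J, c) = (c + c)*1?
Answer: √35841 ≈ 189.32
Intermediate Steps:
X(j) = -5*j/6 (X(j) = (-5*j)/6 = -5*j/6)
p(J, c) = 2*c (p(J, c) = (2*c)*1 = 2*c)
√(35856 + p(73, X(1 + 8))) = √(35856 + 2*(-5*(1 + 8)/6)) = √(35856 + 2*(-⅚*9)) = √(35856 + 2*(-15/2)) = √(35856 - 15) = √35841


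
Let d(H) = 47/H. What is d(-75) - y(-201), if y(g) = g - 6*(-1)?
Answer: 14578/75 ≈ 194.37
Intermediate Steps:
y(g) = 6 + g (y(g) = g + 6 = 6 + g)
d(-75) - y(-201) = 47/(-75) - (6 - 201) = 47*(-1/75) - 1*(-195) = -47/75 + 195 = 14578/75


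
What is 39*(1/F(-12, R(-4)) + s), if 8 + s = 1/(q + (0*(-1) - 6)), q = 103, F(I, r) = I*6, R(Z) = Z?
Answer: -726661/2328 ≈ -312.14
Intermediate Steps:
F(I, r) = 6*I
s = -775/97 (s = -8 + 1/(103 + (0*(-1) - 6)) = -8 + 1/(103 + (0 - 6)) = -8 + 1/(103 - 6) = -8 + 1/97 = -775/97 ≈ -7.9897)
39*(1/F(-12, R(-4)) + s) = 39*(1/(6*(-12)) - 775/97) = 39*(1/(-72) - 775/97) = 39*(-1/72 - 775/97) = 39*(-55897/6984) = -726661/2328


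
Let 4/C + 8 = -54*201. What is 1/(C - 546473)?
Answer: -5431/2967894865 ≈ -1.8299e-6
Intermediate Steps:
C = -2/5431 (C = 4/(-8 - 54*201) = 4/(-8 - 10854) = 4/(-10862) = 4*(-1/10862) = -2/5431 ≈ -0.00036826)
1/(C - 546473) = 1/(-2/5431 - 546473) = 1/(-2967894865/5431) = -5431/2967894865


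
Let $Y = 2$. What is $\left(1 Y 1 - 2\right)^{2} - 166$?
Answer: $-166$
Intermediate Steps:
$\left(1 Y 1 - 2\right)^{2} - 166 = \left(1 \cdot 2 \cdot 1 - 2\right)^{2} - 166 = \left(2 \cdot 1 - 2\right)^{2} + \left(-236 + 70\right) = \left(2 - 2\right)^{2} - 166 = 0^{2} - 166 = 0 - 166 = -166$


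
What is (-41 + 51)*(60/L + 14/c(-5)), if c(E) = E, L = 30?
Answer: -8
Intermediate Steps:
(-41 + 51)*(60/L + 14/c(-5)) = (-41 + 51)*(60/30 + 14/(-5)) = 10*(60*(1/30) + 14*(-1/5)) = 10*(2 - 14/5) = 10*(-4/5) = -8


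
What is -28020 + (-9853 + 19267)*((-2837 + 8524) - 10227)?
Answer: -42767580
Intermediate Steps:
-28020 + (-9853 + 19267)*((-2837 + 8524) - 10227) = -28020 + 9414*(5687 - 10227) = -28020 + 9414*(-4540) = -28020 - 42739560 = -42767580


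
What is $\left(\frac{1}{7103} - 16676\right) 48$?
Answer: $- \frac{5685582096}{7103} \approx -8.0045 \cdot 10^{5}$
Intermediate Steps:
$\left(\frac{1}{7103} - 16676\right) 48 = \left(- \frac{118449627}{7103}\right) 48 = - \frac{5685582096}{7103}$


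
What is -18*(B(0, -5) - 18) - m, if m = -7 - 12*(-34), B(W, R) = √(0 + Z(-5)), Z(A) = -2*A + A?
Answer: -77 - 18*√5 ≈ -117.25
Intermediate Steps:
Z(A) = -A
B(W, R) = √5 (B(W, R) = √(0 - 1*(-5)) = √(0 + 5) = √5)
m = 401 (m = -7 + 408 = 401)
-18*(B(0, -5) - 18) - m = -18*(√5 - 18) - 1*401 = -18*(-18 + √5) - 401 = (324 - 18*√5) - 401 = -77 - 18*√5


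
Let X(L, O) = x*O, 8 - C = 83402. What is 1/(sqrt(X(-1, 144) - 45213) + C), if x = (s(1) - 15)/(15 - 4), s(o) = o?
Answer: -305778/25500216985 - 7*I*sqrt(112101)/76500650955 ≈ -1.1991e-5 - 3.0636e-8*I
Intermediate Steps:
C = -83394 (C = 8 - 1*83402 = 8 - 83402 = -83394)
x = -14/11 (x = (1 - 15)/(15 - 4) = -14/11 ≈ -1.2727)
X(L, O) = -14*O/11
1/(sqrt(X(-1, 144) - 45213) + C) = 1/(sqrt(-14/11*144 - 45213) - 83394) = 1/(sqrt(-2016/11 - 45213) - 83394) = 1/(sqrt(-499359/11) - 83394) = 1/(7*I*sqrt(112101)/11 - 83394) = 1/(-83394 + 7*I*sqrt(112101)/11)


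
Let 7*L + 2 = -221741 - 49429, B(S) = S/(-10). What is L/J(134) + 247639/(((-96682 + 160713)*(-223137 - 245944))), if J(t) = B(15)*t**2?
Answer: 239552972614915/166555165188027 ≈ 1.4383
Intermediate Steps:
B(S) = -S/10 (B(S) = S*(-1/10) = -S/10)
L = -271172/7 (L = -2/7 + (-221741 - 49429)/7 = -2/7 + (1/7)*(-271170) = -2/7 - 271170/7 = -271172/7 ≈ -38739.)
J(t) = -3*t**2/2 (J(t) = (-1/10*15)*t**2 = -3*t**2/2)
L/J(134) + 247639/(((-96682 + 160713)*(-223137 - 245944))) = -271172/(7*((-3/2*134**2))) + 247639/(((-96682 + 160713)*(-223137 - 245944))) = -271172/(7*((-3/2*17956))) + 247639/((64031*(-469081))) = -271172/7/(-26934) + 247639/(-30035725511) = -271172/7*(-1/26934) + 247639*(-1/30035725511) = 135586/94269 - 14567/1766807383 = 239552972614915/166555165188027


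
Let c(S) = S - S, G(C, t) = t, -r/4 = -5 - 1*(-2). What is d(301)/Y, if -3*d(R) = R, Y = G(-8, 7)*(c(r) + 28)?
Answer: -43/84 ≈ -0.51190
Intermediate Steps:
r = 12 (r = -4*(-5 - 1*(-2)) = -4*(-5 + 2) = -4*(-3) = 12)
c(S) = 0
Y = 196 (Y = 7*(0 + 28) = 7*28 = 196)
d(R) = -R/3
d(301)/Y = -1/3*301/196 = -301/3*1/196 = -43/84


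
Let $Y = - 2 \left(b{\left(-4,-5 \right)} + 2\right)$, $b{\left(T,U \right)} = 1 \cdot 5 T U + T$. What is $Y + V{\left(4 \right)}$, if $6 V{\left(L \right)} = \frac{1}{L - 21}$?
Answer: $- \frac{19993}{102} \approx -196.01$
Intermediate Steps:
$b{\left(T,U \right)} = T + 5 T U$ ($b{\left(T,U \right)} = 5 T U + T = T + 5 T U$)
$V{\left(L \right)} = \frac{1}{6 \left(-21 + L\right)}$ ($V{\left(L \right)} = \frac{1}{6 \left(L - 21\right)} = \frac{1}{6 \left(-21 + L\right)}$)
$Y = -196$ ($Y = - 2 \left(- 4 \left(1 + 5 \left(-5\right)\right) + 2\right) = - 2 \left(- 4 \left(1 - 25\right) + 2\right) = - 2 \left(\left(-4\right) \left(-24\right) + 2\right) = - 2 \left(96 + 2\right) = \left(-2\right) 98 = -196$)
$Y + V{\left(4 \right)} = -196 + \frac{1}{6 \left(-21 + 4\right)} = -196 + \frac{1}{6 \left(-17\right)} = -196 + \frac{1}{6} \left(- \frac{1}{17}\right) = -196 - \frac{1}{102} = - \frac{19993}{102}$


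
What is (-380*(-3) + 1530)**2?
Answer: 7128900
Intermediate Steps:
(-380*(-3) + 1530)**2 = (1140 + 1530)**2 = 2670**2 = 7128900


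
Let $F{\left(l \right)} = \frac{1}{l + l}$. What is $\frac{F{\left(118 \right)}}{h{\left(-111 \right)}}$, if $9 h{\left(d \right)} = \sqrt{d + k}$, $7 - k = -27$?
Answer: $- \frac{9 i \sqrt{77}}{18172} \approx - 0.004346 i$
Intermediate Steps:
$k = 34$ ($k = 7 - -27 = 7 + 27 = 34$)
$F{\left(l \right)} = \frac{1}{2 l}$
$h{\left(d \right)} = \frac{\sqrt{34 + d}}{9}$ ($h{\left(d \right)} = \frac{\sqrt{d + 34}}{9} = \frac{\sqrt{34 + d}}{9}$)
$\frac{F{\left(118 \right)}}{h{\left(-111 \right)}} = \frac{\frac{1}{2} \cdot \frac{1}{118}}{\frac{1}{9} \sqrt{34 - 111}} = \frac{\frac{1}{2} \cdot \frac{1}{118}}{\frac{1}{9} \sqrt{-77}} = \frac{1}{236 \frac{i \sqrt{77}}{9}} = \frac{\left(- \frac{9}{77}\right) i \sqrt{77}}{236} = - \frac{9 i \sqrt{77}}{18172}$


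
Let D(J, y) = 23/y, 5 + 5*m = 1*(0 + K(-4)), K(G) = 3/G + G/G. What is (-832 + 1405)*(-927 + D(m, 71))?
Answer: -37699962/71 ≈ -5.3099e+5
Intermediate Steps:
K(G) = 1 + 3/G (K(G) = 3/G + 1 = 1 + 3/G)
m = -19/20 (m = -1 + (1*(0 + (3 - 4)/(-4)))/5 = -1 + (1*(0 - ¼*(-1)))/5 = -1 + (1*(0 + ¼))/5 = -1 + (1*(¼))/5 = -1 + (⅕)*(¼) = -1 + 1/20 = -19/20 ≈ -0.95000)
(-832 + 1405)*(-927 + D(m, 71)) = (-832 + 1405)*(-927 + 23/71) = 573*(-927 + 23*(1/71)) = 573*(-927 + 23/71) = 573*(-65794/71) = -37699962/71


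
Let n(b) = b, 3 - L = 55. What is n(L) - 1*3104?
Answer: -3156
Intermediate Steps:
L = -52 (L = 3 - 1*55 = 3 - 55 = -52)
n(L) - 1*3104 = -52 - 1*3104 = -52 - 3104 = -3156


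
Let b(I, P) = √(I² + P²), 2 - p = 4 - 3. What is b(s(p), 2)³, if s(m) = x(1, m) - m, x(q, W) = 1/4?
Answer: 73*√73/64 ≈ 9.7455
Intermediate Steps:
x(q, W) = ¼ (x(q, W) = 1*(¼) = ¼)
p = 1 (p = 2 - (4 - 3) = 2 - 1*1 = 2 - 1 = 1)
s(m) = ¼ - m
b(s(p), 2)³ = (√((¼ - 1*1)² + 2²))³ = (√((¼ - 1)² + 4))³ = (√((-¾)² + 4))³ = (√(9/16 + 4))³ = (√(73/16))³ = (√73/4)³ = 73*√73/64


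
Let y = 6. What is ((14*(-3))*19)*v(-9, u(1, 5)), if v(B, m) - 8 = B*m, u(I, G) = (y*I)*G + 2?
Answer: 223440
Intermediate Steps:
u(I, G) = 2 + 6*G*I (u(I, G) = (6*I)*G + 2 = 6*G*I + 2 = 2 + 6*G*I)
v(B, m) = 8 + B*m
((14*(-3))*19)*v(-9, u(1, 5)) = ((14*(-3))*19)*(8 - 9*(2 + 6*5*1)) = (-42*19)*(8 - 9*(2 + 30)) = -798*(8 - 9*32) = -798*(8 - 288) = -798*(-280) = 223440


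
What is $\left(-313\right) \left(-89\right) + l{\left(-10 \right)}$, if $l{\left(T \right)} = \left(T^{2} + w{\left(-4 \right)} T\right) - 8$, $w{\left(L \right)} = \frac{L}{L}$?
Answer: $27939$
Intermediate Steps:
$w{\left(L \right)} = 1$
$l{\left(T \right)} = -8 + T + T^{2}$ ($l{\left(T \right)} = \left(T^{2} + 1 T\right) - 8 = \left(T^{2} + T\right) - 8 = \left(T + T^{2}\right) - 8 = -8 + T + T^{2}$)
$\left(-313\right) \left(-89\right) + l{\left(-10 \right)} = \left(-313\right) \left(-89\right) - \left(18 - 100\right) = 27857 - -82 = 27857 + 82 = 27939$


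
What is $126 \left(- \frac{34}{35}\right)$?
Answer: $- \frac{612}{5} \approx -122.4$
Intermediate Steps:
$126 \left(- \frac{34}{35}\right) = - \frac{612}{5}$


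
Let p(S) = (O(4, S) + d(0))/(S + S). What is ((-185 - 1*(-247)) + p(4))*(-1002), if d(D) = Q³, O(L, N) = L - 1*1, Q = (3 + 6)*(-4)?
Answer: 23124657/4 ≈ 5.7812e+6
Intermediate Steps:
Q = -36 (Q = 9*(-4) = -36)
O(L, N) = -1 + L (O(L, N) = L - 1 = -1 + L)
d(D) = -46656 (d(D) = (-36)³ = -46656)
p(S) = -46653/(2*S) (p(S) = ((-1 + 4) - 46656)/(S + S) = (3 - 46656)/((2*S)) = -46653/(2*S))
((-185 - 1*(-247)) + p(4))*(-1002) = ((-185 - 1*(-247)) - 46653/2/4)*(-1002) = ((-185 + 247) - 46653/2*¼)*(-1002) = (62 - 46653/8)*(-1002) = -46157/8*(-1002) = 23124657/4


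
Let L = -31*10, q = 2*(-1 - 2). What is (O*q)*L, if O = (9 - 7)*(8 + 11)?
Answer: 70680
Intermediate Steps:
O = 38 (O = 2*19 = 38)
q = -6 (q = 2*(-3) = -6)
L = -310
(O*q)*L = (38*(-6))*(-310) = -228*(-310) = 70680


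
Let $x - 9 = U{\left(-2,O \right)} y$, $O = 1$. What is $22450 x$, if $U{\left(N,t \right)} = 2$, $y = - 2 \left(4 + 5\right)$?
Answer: $-606150$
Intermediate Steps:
$y = -18$ ($y = \left(-2\right) 9 = -18$)
$x = -27$ ($x = 9 + 2 \left(-18\right) = 9 - 36 = -27$)
$22450 x = 22450 \left(-27\right) = -606150$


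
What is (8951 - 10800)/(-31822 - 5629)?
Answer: 1849/37451 ≈ 0.049371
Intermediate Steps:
(8951 - 10800)/(-31822 - 5629) = -1849/(-37451) = -1849*(-1/37451) = 1849/37451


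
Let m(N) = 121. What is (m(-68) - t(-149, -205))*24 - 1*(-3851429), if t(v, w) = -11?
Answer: 3854597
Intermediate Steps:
(m(-68) - t(-149, -205))*24 - 1*(-3851429) = (121 - 1*(-11))*24 - 1*(-3851429) = (121 + 11)*24 + 3851429 = 132*24 + 3851429 = 3168 + 3851429 = 3854597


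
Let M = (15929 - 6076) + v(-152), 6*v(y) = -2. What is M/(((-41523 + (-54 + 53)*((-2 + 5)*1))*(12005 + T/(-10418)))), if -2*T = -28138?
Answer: -153967622/7789489914069 ≈ -1.9766e-5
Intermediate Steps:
T = 14069 (T = -½*(-28138) = 14069)
v(y) = -⅓ (v(y) = (⅙)*(-2) = -⅓)
M = 29558/3 (M = (15929 - 6076) - ⅓ = 9853 - ⅓ = 29558/3 ≈ 9852.7)
M/(((-41523 + (-54 + 53)*((-2 + 5)*1))*(12005 + T/(-10418)))) = 29558/(3*(((-41523 + (-54 + 53)*((-2 + 5)*1))*(12005 + 14069/(-10418))))) = 29558/(3*(((-41523 - 3)*(12005 + 14069*(-1/10418))))) = 29558/(3*(((-41523 - 1*3)*(12005 - 14069/10418)))) = 29558/(3*(((-41523 - 3)*(125054021/10418)))) = 29558/(3*((-41526*125054021/10418))) = 29558/(3*(-2596496638023/5209)) = (29558/3)*(-5209/2596496638023) = -153967622/7789489914069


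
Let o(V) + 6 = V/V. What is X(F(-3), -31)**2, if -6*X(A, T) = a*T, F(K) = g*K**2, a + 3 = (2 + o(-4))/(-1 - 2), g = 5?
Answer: 961/9 ≈ 106.78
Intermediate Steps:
o(V) = -5 (o(V) = -6 + V/V = -6 + 1 = -5)
a = -2 (a = -3 + (2 - 5)/(-1 - 2) = -3 - 3/(-3) = -3 - 3*(-1/3) = -3 + 1 = -2)
F(K) = 5*K**2
X(A, T) = T/3 (X(A, T) = -(-1)*T/3 = T/3)
X(F(-3), -31)**2 = ((1/3)*(-31))**2 = (-31/3)**2 = 961/9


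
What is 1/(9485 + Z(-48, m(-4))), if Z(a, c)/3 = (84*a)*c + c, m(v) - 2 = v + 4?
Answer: -1/14701 ≈ -6.8023e-5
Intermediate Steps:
m(v) = 6 + v (m(v) = 2 + (v + 4) = 2 + (4 + v) = 6 + v)
Z(a, c) = 3*c + 252*a*c (Z(a, c) = 3*((84*a)*c + c) = 3*(84*a*c + c) = 3*(c + 84*a*c) = 3*c + 252*a*c)
1/(9485 + Z(-48, m(-4))) = 1/(9485 + 3*(6 - 4)*(1 + 84*(-48))) = 1/(9485 + 3*2*(1 - 4032)) = 1/(9485 + 3*2*(-4031)) = 1/(9485 - 24186) = 1/(-14701) = -1/14701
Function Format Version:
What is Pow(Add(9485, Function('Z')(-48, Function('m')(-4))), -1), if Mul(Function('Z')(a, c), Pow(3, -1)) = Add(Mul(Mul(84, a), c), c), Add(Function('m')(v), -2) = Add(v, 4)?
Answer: Rational(-1, 14701) ≈ -6.8023e-5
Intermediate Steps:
Function('m')(v) = Add(6, v) (Function('m')(v) = Add(2, Add(v, 4)) = Add(2, Add(4, v)) = Add(6, v))
Function('Z')(a, c) = Add(Mul(3, c), Mul(252, a, c)) (Function('Z')(a, c) = Mul(3, Add(Mul(Mul(84, a), c), c)) = Mul(3, Add(Mul(84, a, c), c)) = Mul(3, Add(c, Mul(84, a, c))) = Add(Mul(3, c), Mul(252, a, c)))
Pow(Add(9485, Function('Z')(-48, Function('m')(-4))), -1) = Pow(Add(9485, Mul(3, Add(6, -4), Add(1, Mul(84, -48)))), -1) = Pow(Add(9485, Mul(3, 2, Add(1, -4032))), -1) = Pow(Add(9485, Mul(3, 2, -4031)), -1) = Pow(Add(9485, -24186), -1) = Pow(-14701, -1) = Rational(-1, 14701)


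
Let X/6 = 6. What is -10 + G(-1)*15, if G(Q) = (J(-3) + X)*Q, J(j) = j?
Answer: -505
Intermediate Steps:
X = 36 (X = 6*6 = 36)
G(Q) = 33*Q (G(Q) = (-3 + 36)*Q = 33*Q)
-10 + G(-1)*15 = -10 + (33*(-1))*15 = -10 - 33*15 = -10 - 495 = -505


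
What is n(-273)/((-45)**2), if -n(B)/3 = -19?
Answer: 19/675 ≈ 0.028148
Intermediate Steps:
n(B) = 57 (n(B) = -3*(-19) = 57)
n(-273)/((-45)**2) = 57/((-45)**2) = 57/2025 = 57*(1/2025) = 19/675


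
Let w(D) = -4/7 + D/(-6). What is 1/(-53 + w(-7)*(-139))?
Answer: -42/5701 ≈ -0.0073671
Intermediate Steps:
w(D) = -4/7 - D/6 (w(D) = -4*⅐ + D*(-⅙) = -4/7 - D/6)
1/(-53 + w(-7)*(-139)) = 1/(-53 + (-4/7 - ⅙*(-7))*(-139)) = 1/(-53 + (-4/7 + 7/6)*(-139)) = 1/(-53 + (25/42)*(-139)) = 1/(-53 - 3475/42) = 1/(-5701/42) = -42/5701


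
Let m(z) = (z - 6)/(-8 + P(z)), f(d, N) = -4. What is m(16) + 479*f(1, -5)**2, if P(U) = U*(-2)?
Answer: 30655/4 ≈ 7663.8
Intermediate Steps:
P(U) = -2*U
m(z) = (-6 + z)/(-8 - 2*z) (m(z) = (z - 6)/(-8 - 2*z) = (-6 + z)/(-8 - 2*z))
m(16) + 479*f(1, -5)**2 = (6 - 1*16)/(2*(4 + 16)) + 479*(-4)**2 = (1/2)*(6 - 16)/20 + 479*16 = (1/2)*(1/20)*(-10) + 7664 = -1/4 + 7664 = 30655/4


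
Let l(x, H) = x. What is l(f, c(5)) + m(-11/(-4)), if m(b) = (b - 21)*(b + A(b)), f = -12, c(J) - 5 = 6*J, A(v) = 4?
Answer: -2163/16 ≈ -135.19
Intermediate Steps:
c(J) = 5 + 6*J
m(b) = (-21 + b)*(4 + b) (m(b) = (b - 21)*(b + 4) = (-21 + b)*(4 + b))
l(f, c(5)) + m(-11/(-4)) = -12 + (-84 + (-11/(-4))² - (-187)/(-4)) = -12 + (-84 + (-11*(-¼))² - (-187)*(-1)/4) = -12 + (-84 + (11/4)² - 17*11/4) = -12 + (-84 + 121/16 - 187/4) = -12 - 1971/16 = -2163/16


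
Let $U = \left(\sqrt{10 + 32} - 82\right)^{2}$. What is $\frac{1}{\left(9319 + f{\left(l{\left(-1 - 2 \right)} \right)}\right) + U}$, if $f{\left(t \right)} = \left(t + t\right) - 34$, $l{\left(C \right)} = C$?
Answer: $\frac{16045}{256312393} + \frac{164 \sqrt{42}}{256312393} \approx 6.6746 \cdot 10^{-5}$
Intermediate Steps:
$f{\left(t \right)} = -34 + 2 t$ ($f{\left(t \right)} = 2 t - 34 = -34 + 2 t$)
$U = \left(-82 + \sqrt{42}\right)^{2}$ ($U = \left(\sqrt{42} - 82\right)^{2} = \left(-82 + \sqrt{42}\right)^{2} \approx 5703.2$)
$\frac{1}{\left(9319 + f{\left(l{\left(-1 - 2 \right)} \right)}\right) + U} = \frac{1}{\left(9319 - \left(34 - 2 \left(-1 - 2\right)\right)\right) + \left(82 - \sqrt{42}\right)^{2}} = \frac{1}{\left(9319 + \left(-34 + 2 \left(-3\right)\right)\right) + \left(82 - \sqrt{42}\right)^{2}} = \frac{1}{\left(9319 - 40\right) + \left(82 - \sqrt{42}\right)^{2}} = \frac{1}{9279 + \left(82 - \sqrt{42}\right)^{2}}$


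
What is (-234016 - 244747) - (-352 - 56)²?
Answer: -645227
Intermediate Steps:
(-234016 - 244747) - (-352 - 56)² = -478763 - 1*(-408)² = -478763 - 1*166464 = -478763 - 166464 = -645227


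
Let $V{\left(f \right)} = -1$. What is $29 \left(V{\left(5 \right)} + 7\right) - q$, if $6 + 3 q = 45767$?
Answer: $- \frac{45239}{3} \approx -15080.0$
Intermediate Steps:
$q = \frac{45761}{3}$ ($q = -2 + \frac{1}{3} \cdot 45767 = -2 + \frac{45767}{3} = \frac{45761}{3} \approx 15254.0$)
$29 \left(V{\left(5 \right)} + 7\right) - q = 29 \left(-1 + 7\right) - \frac{45761}{3} = 29 \cdot 6 - \frac{45761}{3} = 174 - \frac{45761}{3} = - \frac{45239}{3}$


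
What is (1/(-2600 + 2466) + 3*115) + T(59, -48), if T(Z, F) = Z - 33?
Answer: 49713/134 ≈ 370.99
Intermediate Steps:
T(Z, F) = -33 + Z
(1/(-2600 + 2466) + 3*115) + T(59, -48) = (1/(-2600 + 2466) + 3*115) + (-33 + 59) = (1/(-134) + 345) + 26 = (-1/134 + 345) + 26 = 46229/134 + 26 = 49713/134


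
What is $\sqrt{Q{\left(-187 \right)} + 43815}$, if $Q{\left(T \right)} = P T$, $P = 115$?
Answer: $\sqrt{22310} \approx 149.37$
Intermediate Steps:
$Q{\left(T \right)} = 115 T$
$\sqrt{Q{\left(-187 \right)} + 43815} = \sqrt{115 \left(-187\right) + 43815} = \sqrt{-21505 + 43815} = \sqrt{22310}$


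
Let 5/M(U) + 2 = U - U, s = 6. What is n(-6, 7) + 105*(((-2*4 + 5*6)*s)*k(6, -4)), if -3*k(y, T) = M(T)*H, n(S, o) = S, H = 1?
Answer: 11544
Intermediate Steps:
M(U) = -5/2 (M(U) = 5/(-2 + (U - U)) = 5/(-2 + 0) = 5/(-2) = 5*(-½) = -5/2)
k(y, T) = ⅚ (k(y, T) = -(-5)/6 = -⅓*(-5/2) = ⅚)
n(-6, 7) + 105*(((-2*4 + 5*6)*s)*k(6, -4)) = -6 + 105*(((-2*4 + 5*6)*6)*(⅚)) = -6 + 105*(((-8 + 30)*6)*(⅚)) = -6 + 105*((22*6)*(⅚)) = -6 + 105*(132*(⅚)) = -6 + 105*110 = -6 + 11550 = 11544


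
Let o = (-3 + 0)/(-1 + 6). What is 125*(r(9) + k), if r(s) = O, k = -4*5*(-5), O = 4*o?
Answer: 12200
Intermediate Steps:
o = -⅗ (o = -3/5 = -3*⅕ = -⅗ ≈ -0.60000)
O = -12/5 (O = 4*(-⅗) = -12/5 ≈ -2.4000)
k = 100 (k = -20*(-5) = 100)
r(s) = -12/5
125*(r(9) + k) = 125*(-12/5 + 100) = 125*(488/5) = 12200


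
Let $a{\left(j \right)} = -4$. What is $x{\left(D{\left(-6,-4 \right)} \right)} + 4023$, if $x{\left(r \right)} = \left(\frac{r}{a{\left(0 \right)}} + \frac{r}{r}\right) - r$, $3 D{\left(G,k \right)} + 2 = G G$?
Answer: $\frac{24059}{6} \approx 4009.8$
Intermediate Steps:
$D{\left(G,k \right)} = - \frac{2}{3} + \frac{G^{2}}{3}$ ($D{\left(G,k \right)} = - \frac{2}{3} + \frac{G G}{3} = - \frac{2}{3} + \frac{G^{2}}{3}$)
$x{\left(r \right)} = 1 - \frac{5 r}{4}$ ($x{\left(r \right)} = \left(\frac{r}{-4} + \frac{r}{r}\right) - r = \left(r \left(- \frac{1}{4}\right) + 1\right) - r = \left(- \frac{r}{4} + 1\right) - r = \left(1 - \frac{r}{4}\right) - r = 1 - \frac{5 r}{4}$)
$x{\left(D{\left(-6,-4 \right)} \right)} + 4023 = \left(1 - \frac{5 \left(- \frac{2}{3} + \frac{\left(-6\right)^{2}}{3}\right)}{4}\right) + 4023 = \left(1 - \frac{5 \left(- \frac{2}{3} + \frac{1}{3} \cdot 36\right)}{4}\right) + 4023 = \left(1 - \frac{5 \left(- \frac{2}{3} + 12\right)}{4}\right) + 4023 = \left(1 - \frac{85}{6}\right) + 4023 = - \frac{79}{6} + 4023 = \frac{24059}{6}$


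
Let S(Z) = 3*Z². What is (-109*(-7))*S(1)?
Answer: 2289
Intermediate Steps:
(-109*(-7))*S(1) = (-109*(-7))*(3*1²) = 763*(3*1) = 763*3 = 2289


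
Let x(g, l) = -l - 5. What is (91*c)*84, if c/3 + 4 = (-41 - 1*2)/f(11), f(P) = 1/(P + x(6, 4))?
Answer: -2063880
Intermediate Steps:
x(g, l) = -5 - l
f(P) = 1/(-9 + P) (f(P) = 1/(P + (-5 - 1*4)) = 1/(P + (-5 - 4)) = 1/(P - 9) = 1/(-9 + P))
c = -270 (c = -12 + 3*((-41 - 1*2)/(1/(-9 + 11))) = -12 + 3*((-41 - 2)/(1/2)) = -12 + 3*(-43/1/2) = -12 + 3*(-43*2) = -12 + 3*(-86) = -12 - 258 = -270)
(91*c)*84 = (91*(-270))*84 = -24570*84 = -2063880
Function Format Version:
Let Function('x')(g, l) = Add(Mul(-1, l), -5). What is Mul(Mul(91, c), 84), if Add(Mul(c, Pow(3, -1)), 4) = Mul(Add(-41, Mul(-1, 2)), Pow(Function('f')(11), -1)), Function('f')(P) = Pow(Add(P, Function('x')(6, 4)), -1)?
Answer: -2063880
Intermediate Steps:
Function('x')(g, l) = Add(-5, Mul(-1, l))
Function('f')(P) = Pow(Add(-9, P), -1) (Function('f')(P) = Pow(Add(P, Add(-5, Mul(-1, 4))), -1) = Pow(Add(P, Add(-5, -4)), -1) = Pow(Add(P, -9), -1) = Pow(Add(-9, P), -1))
c = -270 (c = Add(-12, Mul(3, Mul(Add(-41, Mul(-1, 2)), Pow(Pow(Add(-9, 11), -1), -1)))) = Add(-12, Mul(3, Mul(Add(-41, -2), Pow(Pow(2, -1), -1)))) = Add(-12, Mul(3, Mul(-43, Pow(Rational(1, 2), -1)))) = Add(-12, Mul(3, Mul(-43, 2))) = Add(-12, Mul(3, -86)) = Add(-12, -258) = -270)
Mul(Mul(91, c), 84) = Mul(Mul(91, -270), 84) = Mul(-24570, 84) = -2063880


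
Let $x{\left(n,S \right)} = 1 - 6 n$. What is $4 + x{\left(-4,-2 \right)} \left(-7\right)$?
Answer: $-171$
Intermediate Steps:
$x{\left(n,S \right)} = 1 - 6 n$
$4 + x{\left(-4,-2 \right)} \left(-7\right) = 4 + \left(1 - -24\right) \left(-7\right) = 4 + \left(1 + 24\right) \left(-7\right) = 4 + 25 \left(-7\right) = 4 - 175 = -171$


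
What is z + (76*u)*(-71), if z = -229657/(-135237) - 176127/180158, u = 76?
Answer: -9991572643836109/24364027446 ≈ -4.1010e+5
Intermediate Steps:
z = 17555658707/24364027446 (z = -229657*(-1/135237) - 176127*1/180158 = 229657/135237 - 176127/180158 = 17555658707/24364027446 ≈ 0.72056)
z + (76*u)*(-71) = 17555658707/24364027446 + (76*76)*(-71) = 17555658707/24364027446 + 5776*(-71) = 17555658707/24364027446 - 410096 = -9991572643836109/24364027446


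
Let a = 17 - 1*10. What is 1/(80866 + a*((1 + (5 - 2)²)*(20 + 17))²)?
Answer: 1/1039166 ≈ 9.6231e-7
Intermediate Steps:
a = 7 (a = 17 - 10 = 7)
1/(80866 + a*((1 + (5 - 2)²)*(20 + 17))²) = 1/(80866 + 7*((1 + (5 - 2)²)*(20 + 17))²) = 1/(80866 + 7*((1 + 3²)*37)²) = 1/(80866 + 7*((1 + 9)*37)²) = 1/(80866 + 7*(10*37)²) = 1/(80866 + 7*370²) = 1/(80866 + 7*136900) = 1/(80866 + 958300) = 1/1039166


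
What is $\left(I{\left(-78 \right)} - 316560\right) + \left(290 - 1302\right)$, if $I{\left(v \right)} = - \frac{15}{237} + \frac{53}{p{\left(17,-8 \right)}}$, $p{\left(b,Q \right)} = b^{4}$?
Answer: $- \frac{2095390963366}{6598159} \approx -3.1757 \cdot 10^{5}$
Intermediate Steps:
$I{\left(v \right)} = - \frac{413418}{6598159}$ ($I{\left(v \right)} = - \frac{15}{237} + \frac{53}{17^{4}} = \left(-15\right) \frac{1}{237} + \frac{53}{83521} = - \frac{5}{79} + 53 \cdot \frac{1}{83521} = - \frac{5}{79} + \frac{53}{83521} = - \frac{413418}{6598159}$)
$\left(I{\left(-78 \right)} - 316560\right) + \left(290 - 1302\right) = \left(- \frac{413418}{6598159} - 316560\right) + \left(290 - 1302\right) = - \frac{2088713626458}{6598159} + \left(290 - 1302\right) = - \frac{2088713626458}{6598159} - 1012 = - \frac{2095390963366}{6598159}$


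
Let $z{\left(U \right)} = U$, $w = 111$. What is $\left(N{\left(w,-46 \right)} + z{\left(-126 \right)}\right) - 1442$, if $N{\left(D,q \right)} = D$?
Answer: $-1457$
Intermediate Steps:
$\left(N{\left(w,-46 \right)} + z{\left(-126 \right)}\right) - 1442 = \left(111 - 126\right) - 1442 = -15 - 1442 = -1457$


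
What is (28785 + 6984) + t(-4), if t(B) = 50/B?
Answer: 71513/2 ≈ 35757.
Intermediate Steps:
(28785 + 6984) + t(-4) = (28785 + 6984) + 50/(-4) = 35769 + 50*(-¼) = 35769 - 25/2 = 71513/2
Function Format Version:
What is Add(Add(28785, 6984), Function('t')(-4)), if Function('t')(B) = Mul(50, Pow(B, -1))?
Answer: Rational(71513, 2) ≈ 35757.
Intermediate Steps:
Add(Add(28785, 6984), Function('t')(-4)) = Add(Add(28785, 6984), Mul(50, Pow(-4, -1))) = Add(35769, Mul(50, Rational(-1, 4))) = Add(35769, Rational(-25, 2)) = Rational(71513, 2)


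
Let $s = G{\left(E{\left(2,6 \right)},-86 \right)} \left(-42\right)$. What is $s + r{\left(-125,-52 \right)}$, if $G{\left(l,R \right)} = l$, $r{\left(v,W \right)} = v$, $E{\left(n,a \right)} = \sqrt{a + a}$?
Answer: $-125 - 84 \sqrt{3} \approx -270.49$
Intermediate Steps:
$E{\left(n,a \right)} = \sqrt{2} \sqrt{a}$ ($E{\left(n,a \right)} = \sqrt{2 a} = \sqrt{2} \sqrt{a}$)
$s = - 84 \sqrt{3}$ ($s = \sqrt{2} \sqrt{6} \left(-42\right) = 2 \sqrt{3} \left(-42\right) = - 84 \sqrt{3} \approx -145.49$)
$s + r{\left(-125,-52 \right)} = - 84 \sqrt{3} - 125 = -125 - 84 \sqrt{3}$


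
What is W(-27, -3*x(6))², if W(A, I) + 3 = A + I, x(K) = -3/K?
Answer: 3249/4 ≈ 812.25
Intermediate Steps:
W(A, I) = -3 + A + I (W(A, I) = -3 + (A + I) = -3 + A + I)
W(-27, -3*x(6))² = (-3 - 27 - (-9)/6)² = (-3 - 27 - 3*(-½))² = (-3 - 27 + 3/2)² = (-57/2)² = 3249/4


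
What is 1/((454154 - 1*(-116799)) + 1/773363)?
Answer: 773363/441553924940 ≈ 1.7515e-6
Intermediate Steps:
1/((454154 - 1*(-116799)) + 1/773363) = 1/((454154 + 116799) + 1/773363) = 1/(570953 + 1/773363) = 1/(441553924940/773363) = 773363/441553924940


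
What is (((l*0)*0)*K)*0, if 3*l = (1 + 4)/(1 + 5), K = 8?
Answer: 0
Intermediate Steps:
l = 5/18 (l = ((1 + 4)/(1 + 5))/3 = (5/6)/3 = (5*(⅙))/3 = (⅓)*(⅚) = 5/18 ≈ 0.27778)
(((l*0)*0)*K)*0 = ((((5/18)*0)*0)*8)*0 = ((0*0)*8)*0 = (0*8)*0 = 0*0 = 0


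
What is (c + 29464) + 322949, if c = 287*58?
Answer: 369059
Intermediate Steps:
c = 16646
(c + 29464) + 322949 = (16646 + 29464) + 322949 = 46110 + 322949 = 369059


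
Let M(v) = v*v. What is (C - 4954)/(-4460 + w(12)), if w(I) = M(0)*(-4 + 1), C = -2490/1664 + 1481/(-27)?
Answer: 112552463/100189440 ≈ 1.1234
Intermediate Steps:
C = -1265807/22464 (C = -2490*1/1664 + 1481*(-1/27) = -1245/832 - 1481/27 = -1265807/22464 ≈ -56.348)
M(v) = v²
w(I) = 0 (w(I) = 0²*(-4 + 1) = 0*(-3) = 0)
(C - 4954)/(-4460 + w(12)) = (-1265807/22464 - 4954)/(-4460 + 0) = -112552463/22464/(-4460) = -112552463/22464*(-1/4460) = 112552463/100189440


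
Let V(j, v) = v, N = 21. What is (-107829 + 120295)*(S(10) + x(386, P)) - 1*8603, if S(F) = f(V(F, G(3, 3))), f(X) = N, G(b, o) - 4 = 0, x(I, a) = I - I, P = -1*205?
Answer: 253183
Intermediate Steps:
P = -205
x(I, a) = 0
G(b, o) = 4 (G(b, o) = 4 + 0 = 4)
f(X) = 21
S(F) = 21
(-107829 + 120295)*(S(10) + x(386, P)) - 1*8603 = (-107829 + 120295)*(21 + 0) - 1*8603 = 12466*21 - 8603 = 261786 - 8603 = 253183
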